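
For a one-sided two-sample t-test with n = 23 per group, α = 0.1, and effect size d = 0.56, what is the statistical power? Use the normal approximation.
Power ≈ 0.73

Power calculation (two-sample t-test, normal approximation):
z_β = d · √(n/2) - z_α
z_β = 0.56 · √(23/2) - 1.282
z_β = 0.56 · 3.391 - 1.282
z_β = 0.618

Power = Φ(z_β) = Φ(0.618) ≈ 0.732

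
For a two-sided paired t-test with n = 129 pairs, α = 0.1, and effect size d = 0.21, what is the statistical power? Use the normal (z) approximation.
Power ≈ 0.77

Power calculation (paired t-test, normal approximation):
z_β = d · √n - z_{α/2}
z_β = 0.21 · √129 - 1.645
z_β = 0.21 · 11.358 - 1.645
z_β = 0.740

Power = Φ(z_β) = Φ(0.740) ≈ 0.770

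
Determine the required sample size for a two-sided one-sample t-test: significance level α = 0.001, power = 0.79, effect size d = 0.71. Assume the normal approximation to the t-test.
n = 34

Sample size formula (one-sample t-test, normal approximation):
n = ((z_{α/2} + z_β) / d)²

z_{α/2} = 3.291 (for α = 0.001, two-sided)
z_β = 0.806 (for power = 0.79)
d = 0.71

n = ((3.291 + 0.806) / 0.71)²
n = (5.770)²
n ≈ 33.29
Round up to the next whole number: n = 34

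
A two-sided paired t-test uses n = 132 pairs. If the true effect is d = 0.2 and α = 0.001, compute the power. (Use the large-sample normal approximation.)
Power ≈ 0.16

Power calculation (paired t-test, normal approximation):
z_β = d · √n - z_{α/2}
z_β = 0.2 · √132 - 3.291
z_β = 0.2 · 11.489 - 3.291
z_β = -0.993

Power = Φ(z_β) = Φ(-0.993) ≈ 0.160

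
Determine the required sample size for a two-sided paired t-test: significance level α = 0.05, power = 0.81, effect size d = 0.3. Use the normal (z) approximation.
n = 90 pairs

Sample size formula (paired t-test, normal approximation):
n = ((z_{α/2} + z_β) / d)²

z_{α/2} = 1.960 (for α = 0.05, two-sided)
z_β = 0.878 (for power = 0.81)
d = 0.3

n = ((1.960 + 0.878) / 0.3)²
n = (9.460)²
n ≈ 89.49
Round up to the next whole number: n = 90 pairs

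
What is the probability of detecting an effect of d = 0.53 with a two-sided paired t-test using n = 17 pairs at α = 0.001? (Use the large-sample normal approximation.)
Power ≈ 0.13

Power calculation (paired t-test, normal approximation):
z_β = d · √n - z_{α/2}
z_β = 0.53 · √17 - 3.291
z_β = 0.53 · 4.123 - 3.291
z_β = -1.105

Power = Φ(z_β) = Φ(-1.105) ≈ 0.135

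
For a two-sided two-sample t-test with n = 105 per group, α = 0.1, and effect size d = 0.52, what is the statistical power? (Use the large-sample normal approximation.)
Power ≈ 0.98

Power calculation (two-sample t-test, normal approximation):
z_β = d · √(n/2) - z_{α/2}
z_β = 0.52 · √(105/2) - 1.645
z_β = 0.52 · 7.246 - 1.645
z_β = 2.123

Power = Φ(z_β) = Φ(2.123) ≈ 0.983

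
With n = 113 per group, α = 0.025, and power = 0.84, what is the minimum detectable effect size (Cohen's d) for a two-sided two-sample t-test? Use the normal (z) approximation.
d ≈ 0.43

Minimum detectable effect (two-sample t-test, normal approximation):
d = (z_{α/2} + z_β) / √(n/2)
d = (2.241 + 0.994) / √(113/2)
d = 3.236 / 7.517
d ≈ 0.43

By Cohen's convention (0.2 small / 0.5 medium / 0.8 large): small effect.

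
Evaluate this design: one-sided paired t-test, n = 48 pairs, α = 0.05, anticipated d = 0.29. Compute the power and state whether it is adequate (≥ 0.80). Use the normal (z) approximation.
Power ≈ 0.64; the study is underpowered (power < 0.80)

Power calculation (paired t-test, normal approximation):
z_β = d · √n - z_α
z_β = 0.29 · √48 - 1.645
z_β = 0.29 · 6.928 - 1.645
z_β = 0.364

Power = Φ(z_β) = Φ(0.364) ≈ 0.642

Effect size d = 0.29 is small by Cohen's convention (0.2/0.5/0.8).

Threshold: power ≥ 0.80 is conventionally adequate.
Power ≈ 0.64 → the study is underpowered (power < 0.80).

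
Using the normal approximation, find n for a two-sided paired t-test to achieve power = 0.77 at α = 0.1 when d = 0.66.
n = 14 pairs

Sample size formula (paired t-test, normal approximation):
n = ((z_{α/2} + z_β) / d)²

z_{α/2} = 1.645 (for α = 0.1, two-sided)
z_β = 0.739 (for power = 0.77)
d = 0.66

n = ((1.645 + 0.739) / 0.66)²
n = (3.612)²
n ≈ 13.05
Round up to the next whole number: n = 14 pairs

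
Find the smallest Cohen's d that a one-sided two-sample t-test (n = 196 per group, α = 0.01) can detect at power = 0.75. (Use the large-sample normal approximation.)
d ≈ 0.30

Minimum detectable effect (two-sample t-test, normal approximation):
d = (z_α + z_β) / √(n/2)
d = (2.326 + 0.674) / √(196/2)
d = 3.001 / 9.899
d ≈ 0.30

By Cohen's convention (0.2 small / 0.5 medium / 0.8 large): small effect.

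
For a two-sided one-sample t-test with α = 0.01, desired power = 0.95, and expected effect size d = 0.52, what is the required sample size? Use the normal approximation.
n = 66

Sample size formula (one-sample t-test, normal approximation):
n = ((z_{α/2} + z_β) / d)²

z_{α/2} = 2.576 (for α = 0.01, two-sided)
z_β = 1.645 (for power = 0.95)
d = 0.52

n = ((2.576 + 1.645) / 0.52)²
n = (8.117)²
n ≈ 65.89
Round up to the next whole number: n = 66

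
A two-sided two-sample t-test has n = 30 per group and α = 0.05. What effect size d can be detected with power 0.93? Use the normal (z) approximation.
d ≈ 0.89

Minimum detectable effect (two-sample t-test, normal approximation):
d = (z_{α/2} + z_β) / √(n/2)
d = (1.960 + 1.476) / √(30/2)
d = 3.436 / 3.873
d ≈ 0.89

By Cohen's convention (0.2 small / 0.5 medium / 0.8 large): large effect.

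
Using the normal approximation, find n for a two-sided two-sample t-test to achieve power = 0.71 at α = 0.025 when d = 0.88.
n = 21 per group

Sample size formula (two-sample t-test, normal approximation):
n = 2 · ((z_{α/2} + z_β) / d)²

z_{α/2} = 2.241 (for α = 0.025, two-sided)
z_β = 0.553 (for power = 0.71)
d = 0.88

n = 2 · ((2.241 + 0.553) / 0.88)²
n = 2 · (3.175)²
n ≈ 20.16
Round up to the next whole number: n = 21 per group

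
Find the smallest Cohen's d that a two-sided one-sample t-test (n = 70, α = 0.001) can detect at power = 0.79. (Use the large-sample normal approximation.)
d ≈ 0.49

Minimum detectable effect (one-sample t-test, normal approximation):
d = (z_{α/2} + z_β) / √n
d = (3.291 + 0.806) / √70
d = 4.097 / 8.367
d ≈ 0.49

By Cohen's convention (0.2 small / 0.5 medium / 0.8 large): small effect.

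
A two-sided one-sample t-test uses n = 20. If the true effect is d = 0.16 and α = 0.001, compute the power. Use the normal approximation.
Power ≈ 0.01

Power calculation (one-sample t-test, normal approximation):
z_β = d · √n - z_{α/2}
z_β = 0.16 · √20 - 3.291
z_β = 0.16 · 4.472 - 3.291
z_β = -2.575

Power = Φ(z_β) = Φ(-2.575) ≈ 0.005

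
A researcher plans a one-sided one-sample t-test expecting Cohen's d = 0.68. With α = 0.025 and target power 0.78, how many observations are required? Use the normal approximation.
n = 17

Sample size formula (one-sample t-test, normal approximation):
n = ((z_α + z_β) / d)²

z_α = 1.960 (for α = 0.025, one-sided)
z_β = 0.772 (for power = 0.78)
d = 0.68

n = ((1.960 + 0.772) / 0.68)²
n = (4.018)²
n ≈ 16.14
Round up to the next whole number: n = 17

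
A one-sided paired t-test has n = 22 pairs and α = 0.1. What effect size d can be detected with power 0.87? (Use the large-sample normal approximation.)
d ≈ 0.51

Minimum detectable effect (paired t-test, normal approximation):
d = (z_α + z_β) / √n
d = (1.282 + 1.126) / √22
d = 2.408 / 4.690
d ≈ 0.51

By Cohen's convention (0.2 small / 0.5 medium / 0.8 large): medium effect.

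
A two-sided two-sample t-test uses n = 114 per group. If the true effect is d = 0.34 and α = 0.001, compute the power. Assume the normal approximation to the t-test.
Power ≈ 0.23

Power calculation (two-sample t-test, normal approximation):
z_β = d · √(n/2) - z_{α/2}
z_β = 0.34 · √(114/2) - 3.291
z_β = 0.34 · 7.550 - 3.291
z_β = -0.724

Power = Φ(z_β) = Φ(-0.724) ≈ 0.235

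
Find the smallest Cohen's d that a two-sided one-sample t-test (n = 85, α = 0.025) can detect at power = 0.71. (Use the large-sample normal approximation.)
d ≈ 0.30

Minimum detectable effect (one-sample t-test, normal approximation):
d = (z_{α/2} + z_β) / √n
d = (2.241 + 0.553) / √85
d = 2.795 / 9.220
d ≈ 0.30

By Cohen's convention (0.2 small / 0.5 medium / 0.8 large): small effect.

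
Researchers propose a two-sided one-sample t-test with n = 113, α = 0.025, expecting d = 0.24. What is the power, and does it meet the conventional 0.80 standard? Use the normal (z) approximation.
Power ≈ 0.62; the study is underpowered (power < 0.80)

Power calculation (one-sample t-test, normal approximation):
z_β = d · √n - z_{α/2}
z_β = 0.24 · √113 - 2.241
z_β = 0.24 · 10.630 - 2.241
z_β = 0.310

Power = Φ(z_β) = Φ(0.310) ≈ 0.622

Effect size d = 0.24 is small by Cohen's convention (0.2/0.5/0.8).

Threshold: power ≥ 0.80 is conventionally adequate.
Power ≈ 0.62 → the study is underpowered (power < 0.80).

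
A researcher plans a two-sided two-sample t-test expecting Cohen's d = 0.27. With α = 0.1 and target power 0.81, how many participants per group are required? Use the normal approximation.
n = 175 per group

Sample size formula (two-sample t-test, normal approximation):
n = 2 · ((z_{α/2} + z_β) / d)²

z_{α/2} = 1.645 (for α = 0.1, two-sided)
z_β = 0.878 (for power = 0.81)
d = 0.27

n = 2 · ((1.645 + 0.878) / 0.27)²
n = 2 · (9.344)²
n ≈ 174.62
Round up to the next whole number: n = 175 per group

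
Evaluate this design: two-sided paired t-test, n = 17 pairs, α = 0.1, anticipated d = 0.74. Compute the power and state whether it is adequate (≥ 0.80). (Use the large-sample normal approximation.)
Power ≈ 0.92; the study is adequately powered (power ≥ 0.80)

Power calculation (paired t-test, normal approximation):
z_β = d · √n - z_{α/2}
z_β = 0.74 · √17 - 1.645
z_β = 0.74 · 4.123 - 1.645
z_β = 1.406

Power = Φ(z_β) = Φ(1.406) ≈ 0.920

Effect size d = 0.74 is medium by Cohen's convention (0.2/0.5/0.8).

Threshold: power ≥ 0.80 is conventionally adequate.
Power ≈ 0.92 → the study is adequately powered (power ≥ 0.80).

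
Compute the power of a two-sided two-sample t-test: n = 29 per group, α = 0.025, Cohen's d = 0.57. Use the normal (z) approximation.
Power ≈ 0.47

Power calculation (two-sample t-test, normal approximation):
z_β = d · √(n/2) - z_{α/2}
z_β = 0.57 · √(29/2) - 2.241
z_β = 0.57 · 3.808 - 2.241
z_β = -0.071

Power = Φ(z_β) = Φ(-0.071) ≈ 0.472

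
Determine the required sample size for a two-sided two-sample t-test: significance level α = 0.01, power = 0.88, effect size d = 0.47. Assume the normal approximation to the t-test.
n = 128 per group

Sample size formula (two-sample t-test, normal approximation):
n = 2 · ((z_{α/2} + z_β) / d)²

z_{α/2} = 2.576 (for α = 0.01, two-sided)
z_β = 1.175 (for power = 0.88)
d = 0.47

n = 2 · ((2.576 + 1.175) / 0.47)²
n = 2 · (7.981)²
n ≈ 127.39
Round up to the next whole number: n = 128 per group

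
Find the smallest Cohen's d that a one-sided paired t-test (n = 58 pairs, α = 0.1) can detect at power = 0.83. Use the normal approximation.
d ≈ 0.29

Minimum detectable effect (paired t-test, normal approximation):
d = (z_α + z_β) / √n
d = (1.282 + 0.954) / √58
d = 2.236 / 7.616
d ≈ 0.29

By Cohen's convention (0.2 small / 0.5 medium / 0.8 large): small effect.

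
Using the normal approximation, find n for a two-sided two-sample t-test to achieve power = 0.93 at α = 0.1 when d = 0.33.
n = 179 per group

Sample size formula (two-sample t-test, normal approximation):
n = 2 · ((z_{α/2} + z_β) / d)²

z_{α/2} = 1.645 (for α = 0.1, two-sided)
z_β = 1.476 (for power = 0.93)
d = 0.33

n = 2 · ((1.645 + 1.476) / 0.33)²
n = 2 · (9.458)²
n ≈ 178.91
Round up to the next whole number: n = 179 per group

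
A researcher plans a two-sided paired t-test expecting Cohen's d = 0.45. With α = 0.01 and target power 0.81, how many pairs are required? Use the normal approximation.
n = 59 pairs

Sample size formula (paired t-test, normal approximation):
n = ((z_{α/2} + z_β) / d)²

z_{α/2} = 2.576 (for α = 0.01, two-sided)
z_β = 0.878 (for power = 0.81)
d = 0.45

n = ((2.576 + 0.878) / 0.45)²
n = (7.676)²
n ≈ 58.92
Round up to the next whole number: n = 59 pairs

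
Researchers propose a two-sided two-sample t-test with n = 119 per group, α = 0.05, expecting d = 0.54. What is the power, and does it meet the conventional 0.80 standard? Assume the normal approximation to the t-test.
Power ≈ 0.99; the study is adequately powered (power ≥ 0.80)

Power calculation (two-sample t-test, normal approximation):
z_β = d · √(n/2) - z_{α/2}
z_β = 0.54 · √(119/2) - 1.960
z_β = 0.54 · 7.714 - 1.960
z_β = 2.205

Power = Φ(z_β) = Φ(2.205) ≈ 0.986

Effect size d = 0.54 is medium by Cohen's convention (0.2/0.5/0.8).

Threshold: power ≥ 0.80 is conventionally adequate.
Power ≈ 0.99 → the study is adequately powered (power ≥ 0.80).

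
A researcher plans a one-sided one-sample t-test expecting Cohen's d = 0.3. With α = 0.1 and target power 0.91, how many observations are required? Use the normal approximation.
n = 77

Sample size formula (one-sample t-test, normal approximation):
n = ((z_α + z_β) / d)²

z_α = 1.282 (for α = 0.1, one-sided)
z_β = 1.341 (for power = 0.91)
d = 0.3

n = ((1.282 + 1.341) / 0.3)²
n = (8.743)²
n ≈ 76.44
Round up to the next whole number: n = 77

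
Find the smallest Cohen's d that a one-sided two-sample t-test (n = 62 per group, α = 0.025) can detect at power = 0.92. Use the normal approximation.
d ≈ 0.60

Minimum detectable effect (two-sample t-test, normal approximation):
d = (z_α + z_β) / √(n/2)
d = (1.960 + 1.405) / √(62/2)
d = 3.365 / 5.568
d ≈ 0.60

By Cohen's convention (0.2 small / 0.5 medium / 0.8 large): medium effect.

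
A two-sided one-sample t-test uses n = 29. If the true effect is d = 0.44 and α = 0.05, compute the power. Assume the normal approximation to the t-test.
Power ≈ 0.66

Power calculation (one-sample t-test, normal approximation):
z_β = d · √n - z_{α/2}
z_β = 0.44 · √29 - 1.960
z_β = 0.44 · 5.385 - 1.960
z_β = 0.410

Power = Φ(z_β) = Φ(0.410) ≈ 0.659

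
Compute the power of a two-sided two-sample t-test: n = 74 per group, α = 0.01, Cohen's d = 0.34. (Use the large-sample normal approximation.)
Power ≈ 0.31

Power calculation (two-sample t-test, normal approximation):
z_β = d · √(n/2) - z_{α/2}
z_β = 0.34 · √(74/2) - 2.576
z_β = 0.34 · 6.083 - 2.576
z_β = -0.508

Power = Φ(z_β) = Φ(-0.508) ≈ 0.306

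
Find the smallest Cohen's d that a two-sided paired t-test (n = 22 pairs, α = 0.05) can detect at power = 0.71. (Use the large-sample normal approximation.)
d ≈ 0.54

Minimum detectable effect (paired t-test, normal approximation):
d = (z_{α/2} + z_β) / √n
d = (1.960 + 0.553) / √22
d = 2.513 / 4.690
d ≈ 0.54

By Cohen's convention (0.2 small / 0.5 medium / 0.8 large): medium effect.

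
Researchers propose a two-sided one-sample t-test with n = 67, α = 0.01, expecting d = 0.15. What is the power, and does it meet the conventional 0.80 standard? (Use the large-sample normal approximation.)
Power ≈ 0.09; the study is underpowered (power < 0.80)

Power calculation (one-sample t-test, normal approximation):
z_β = d · √n - z_{α/2}
z_β = 0.15 · √67 - 2.576
z_β = 0.15 · 8.185 - 2.576
z_β = -1.348

Power = Φ(z_β) = Φ(-1.348) ≈ 0.089

Effect size d = 0.15 is very small by Cohen's convention (0.2/0.5/0.8).

Threshold: power ≥ 0.80 is conventionally adequate.
Power ≈ 0.09 → the study is underpowered (power < 0.80).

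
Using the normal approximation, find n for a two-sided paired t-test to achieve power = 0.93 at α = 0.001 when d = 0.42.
n = 129 pairs

Sample size formula (paired t-test, normal approximation):
n = ((z_{α/2} + z_β) / d)²

z_{α/2} = 3.291 (for α = 0.001, two-sided)
z_β = 1.476 (for power = 0.93)
d = 0.42

n = ((3.291 + 1.476) / 0.42)²
n = (11.350)²
n ≈ 128.82
Round up to the next whole number: n = 129 pairs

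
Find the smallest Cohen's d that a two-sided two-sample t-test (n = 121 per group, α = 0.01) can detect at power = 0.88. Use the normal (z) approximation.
d ≈ 0.48

Minimum detectable effect (two-sample t-test, normal approximation):
d = (z_{α/2} + z_β) / √(n/2)
d = (2.576 + 1.175) / √(121/2)
d = 3.751 / 7.778
d ≈ 0.48

By Cohen's convention (0.2 small / 0.5 medium / 0.8 large): small effect.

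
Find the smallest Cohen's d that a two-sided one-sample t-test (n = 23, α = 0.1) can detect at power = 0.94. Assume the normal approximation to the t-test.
d ≈ 0.67

Minimum detectable effect (one-sample t-test, normal approximation):
d = (z_{α/2} + z_β) / √n
d = (1.645 + 1.555) / √23
d = 3.200 / 4.796
d ≈ 0.67

By Cohen's convention (0.2 small / 0.5 medium / 0.8 large): medium effect.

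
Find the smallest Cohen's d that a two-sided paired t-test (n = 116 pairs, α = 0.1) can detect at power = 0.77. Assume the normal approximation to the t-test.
d ≈ 0.22

Minimum detectable effect (paired t-test, normal approximation):
d = (z_{α/2} + z_β) / √n
d = (1.645 + 0.739) / √116
d = 2.384 / 10.770
d ≈ 0.22

By Cohen's convention (0.2 small / 0.5 medium / 0.8 large): small effect.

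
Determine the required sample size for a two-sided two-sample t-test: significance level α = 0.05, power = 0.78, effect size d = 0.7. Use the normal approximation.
n = 31 per group

Sample size formula (two-sample t-test, normal approximation):
n = 2 · ((z_{α/2} + z_β) / d)²

z_{α/2} = 1.960 (for α = 0.05, two-sided)
z_β = 0.772 (for power = 0.78)
d = 0.7

n = 2 · ((1.960 + 0.772) / 0.7)²
n = 2 · (3.903)²
n ≈ 30.47
Round up to the next whole number: n = 31 per group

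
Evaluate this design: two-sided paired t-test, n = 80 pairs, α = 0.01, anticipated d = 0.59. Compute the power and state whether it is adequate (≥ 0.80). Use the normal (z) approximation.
Power ≈ 1.00; the study is adequately powered (power ≥ 0.80)

Power calculation (paired t-test, normal approximation):
z_β = d · √n - z_{α/2}
z_β = 0.59 · √80 - 2.576
z_β = 0.59 · 8.944 - 2.576
z_β = 2.701

Power = Φ(z_β) = Φ(2.701) ≈ 0.997

Effect size d = 0.59 is medium by Cohen's convention (0.2/0.5/0.8).

Threshold: power ≥ 0.80 is conventionally adequate.
Power ≈ 1.00 → the study is adequately powered (power ≥ 0.80).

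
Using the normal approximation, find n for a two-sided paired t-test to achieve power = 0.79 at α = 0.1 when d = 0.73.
n = 12 pairs

Sample size formula (paired t-test, normal approximation):
n = ((z_{α/2} + z_β) / d)²

z_{α/2} = 1.645 (for α = 0.1, two-sided)
z_β = 0.806 (for power = 0.79)
d = 0.73

n = ((1.645 + 0.806) / 0.73)²
n = (3.358)²
n ≈ 11.28
Round up to the next whole number: n = 12 pairs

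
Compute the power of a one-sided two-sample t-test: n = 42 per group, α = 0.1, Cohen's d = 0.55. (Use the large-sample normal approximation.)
Power ≈ 0.89

Power calculation (two-sample t-test, normal approximation):
z_β = d · √(n/2) - z_α
z_β = 0.55 · √(42/2) - 1.282
z_β = 0.55 · 4.583 - 1.282
z_β = 1.239

Power = Φ(z_β) = Φ(1.239) ≈ 0.892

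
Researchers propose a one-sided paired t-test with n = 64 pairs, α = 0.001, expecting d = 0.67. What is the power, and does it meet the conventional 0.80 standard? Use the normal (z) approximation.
Power ≈ 0.99; the study is adequately powered (power ≥ 0.80)

Power calculation (paired t-test, normal approximation):
z_β = d · √n - z_α
z_β = 0.67 · √64 - 3.090
z_β = 0.67 · 8.000 - 3.090
z_β = 2.270

Power = Φ(z_β) = Φ(2.270) ≈ 0.988

Effect size d = 0.67 is medium by Cohen's convention (0.2/0.5/0.8).

Threshold: power ≥ 0.80 is conventionally adequate.
Power ≈ 0.99 → the study is adequately powered (power ≥ 0.80).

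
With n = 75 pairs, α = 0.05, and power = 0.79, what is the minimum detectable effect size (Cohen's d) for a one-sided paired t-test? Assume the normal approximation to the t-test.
d ≈ 0.28

Minimum detectable effect (paired t-test, normal approximation):
d = (z_α + z_β) / √n
d = (1.645 + 0.806) / √75
d = 2.451 / 8.660
d ≈ 0.28

By Cohen's convention (0.2 small / 0.5 medium / 0.8 large): small effect.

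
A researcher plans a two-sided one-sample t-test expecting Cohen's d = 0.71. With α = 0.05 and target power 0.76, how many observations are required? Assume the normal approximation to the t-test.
n = 15

Sample size formula (one-sample t-test, normal approximation):
n = ((z_{α/2} + z_β) / d)²

z_{α/2} = 1.960 (for α = 0.05, two-sided)
z_β = 0.706 (for power = 0.76)
d = 0.71

n = ((1.960 + 0.706) / 0.71)²
n = (3.755)²
n ≈ 14.10
Round up to the next whole number: n = 15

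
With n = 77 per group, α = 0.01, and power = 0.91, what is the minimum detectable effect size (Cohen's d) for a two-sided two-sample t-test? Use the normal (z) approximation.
d ≈ 0.63

Minimum detectable effect (two-sample t-test, normal approximation):
d = (z_{α/2} + z_β) / √(n/2)
d = (2.576 + 1.341) / √(77/2)
d = 3.917 / 6.205
d ≈ 0.63

By Cohen's convention (0.2 small / 0.5 medium / 0.8 large): medium effect.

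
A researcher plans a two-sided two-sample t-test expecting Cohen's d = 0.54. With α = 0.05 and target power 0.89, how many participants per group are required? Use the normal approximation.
n = 70 per group

Sample size formula (two-sample t-test, normal approximation):
n = 2 · ((z_{α/2} + z_β) / d)²

z_{α/2} = 1.960 (for α = 0.05, two-sided)
z_β = 1.227 (for power = 0.89)
d = 0.54

n = 2 · ((1.960 + 1.227) / 0.54)²
n = 2 · (5.902)²
n ≈ 69.67
Round up to the next whole number: n = 70 per group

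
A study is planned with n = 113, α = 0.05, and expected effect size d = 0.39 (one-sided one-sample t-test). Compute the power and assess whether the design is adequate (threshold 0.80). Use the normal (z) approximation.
Power ≈ 0.99; the study is adequately powered (power ≥ 0.80)

Power calculation (one-sample t-test, normal approximation):
z_β = d · √n - z_α
z_β = 0.39 · √113 - 1.645
z_β = 0.39 · 10.630 - 1.645
z_β = 2.501

Power = Φ(z_β) = Φ(2.501) ≈ 0.994

Effect size d = 0.39 is small by Cohen's convention (0.2/0.5/0.8).

Threshold: power ≥ 0.80 is conventionally adequate.
Power ≈ 0.99 → the study is adequately powered (power ≥ 0.80).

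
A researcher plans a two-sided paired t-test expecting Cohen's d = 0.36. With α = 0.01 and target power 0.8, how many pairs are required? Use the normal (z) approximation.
n = 91 pairs

Sample size formula (paired t-test, normal approximation):
n = ((z_{α/2} + z_β) / d)²

z_{α/2} = 2.576 (for α = 0.01, two-sided)
z_β = 0.842 (for power = 0.8)
d = 0.36

n = ((2.576 + 0.842) / 0.36)²
n = (9.494)²
n ≈ 90.14
Round up to the next whole number: n = 91 pairs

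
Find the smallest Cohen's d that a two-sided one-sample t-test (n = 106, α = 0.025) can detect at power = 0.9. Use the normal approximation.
d ≈ 0.34

Minimum detectable effect (one-sample t-test, normal approximation):
d = (z_{α/2} + z_β) / √n
d = (2.241 + 1.282) / √106
d = 3.523 / 10.296
d ≈ 0.34

By Cohen's convention (0.2 small / 0.5 medium / 0.8 large): small effect.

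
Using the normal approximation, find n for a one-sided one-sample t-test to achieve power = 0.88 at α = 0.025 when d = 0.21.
n = 223

Sample size formula (one-sample t-test, normal approximation):
n = ((z_α + z_β) / d)²

z_α = 1.960 (for α = 0.025, one-sided)
z_β = 1.175 (for power = 0.88)
d = 0.21

n = ((1.960 + 1.175) / 0.21)²
n = (14.929)²
n ≈ 222.88
Round up to the next whole number: n = 223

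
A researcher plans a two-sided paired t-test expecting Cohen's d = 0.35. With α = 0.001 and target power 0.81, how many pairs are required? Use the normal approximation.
n = 142 pairs

Sample size formula (paired t-test, normal approximation):
n = ((z_{α/2} + z_β) / d)²

z_{α/2} = 3.291 (for α = 0.001, two-sided)
z_β = 0.878 (for power = 0.81)
d = 0.35

n = ((3.291 + 0.878) / 0.35)²
n = (11.911)²
n ≈ 141.87
Round up to the next whole number: n = 142 pairs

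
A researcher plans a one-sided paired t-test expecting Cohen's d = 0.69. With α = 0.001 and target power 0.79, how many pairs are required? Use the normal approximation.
n = 32 pairs

Sample size formula (paired t-test, normal approximation):
n = ((z_α + z_β) / d)²

z_α = 3.090 (for α = 0.001, one-sided)
z_β = 0.806 (for power = 0.79)
d = 0.69

n = ((3.090 + 0.806) / 0.69)²
n = (5.646)²
n ≈ 31.88
Round up to the next whole number: n = 32 pairs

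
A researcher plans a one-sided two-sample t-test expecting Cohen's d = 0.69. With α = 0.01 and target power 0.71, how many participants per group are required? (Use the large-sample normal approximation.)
n = 35 per group

Sample size formula (two-sample t-test, normal approximation):
n = 2 · ((z_α + z_β) / d)²

z_α = 2.326 (for α = 0.01, one-sided)
z_β = 0.553 (for power = 0.71)
d = 0.69

n = 2 · ((2.326 + 0.553) / 0.69)²
n = 2 · (4.172)²
n ≈ 34.81
Round up to the next whole number: n = 35 per group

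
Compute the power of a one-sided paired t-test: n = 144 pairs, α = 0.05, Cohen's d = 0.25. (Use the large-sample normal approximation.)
Power ≈ 0.91

Power calculation (paired t-test, normal approximation):
z_β = d · √n - z_α
z_β = 0.25 · √144 - 1.645
z_β = 0.25 · 12.000 - 1.645
z_β = 1.355

Power = Φ(z_β) = Φ(1.355) ≈ 0.912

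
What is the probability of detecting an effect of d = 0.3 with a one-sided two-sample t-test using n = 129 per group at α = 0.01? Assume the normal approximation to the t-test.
Power ≈ 0.53

Power calculation (two-sample t-test, normal approximation):
z_β = d · √(n/2) - z_α
z_β = 0.3 · √(129/2) - 2.326
z_β = 0.3 · 8.031 - 2.326
z_β = 0.083

Power = Φ(z_β) = Φ(0.083) ≈ 0.533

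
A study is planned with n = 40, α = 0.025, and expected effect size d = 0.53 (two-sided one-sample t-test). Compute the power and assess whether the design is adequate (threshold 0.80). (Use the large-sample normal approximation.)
Power ≈ 0.87; the study is adequately powered (power ≥ 0.80)

Power calculation (one-sample t-test, normal approximation):
z_β = d · √n - z_{α/2}
z_β = 0.53 · √40 - 2.241
z_β = 0.53 · 6.325 - 2.241
z_β = 1.111

Power = Φ(z_β) = Φ(1.111) ≈ 0.867

Effect size d = 0.53 is medium by Cohen's convention (0.2/0.5/0.8).

Threshold: power ≥ 0.80 is conventionally adequate.
Power ≈ 0.87 → the study is adequately powered (power ≥ 0.80).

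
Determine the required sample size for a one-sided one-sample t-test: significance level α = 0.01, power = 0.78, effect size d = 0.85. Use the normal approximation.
n = 14

Sample size formula (one-sample t-test, normal approximation):
n = ((z_α + z_β) / d)²

z_α = 2.326 (for α = 0.01, one-sided)
z_β = 0.772 (for power = 0.78)
d = 0.85

n = ((2.326 + 0.772) / 0.85)²
n = (3.645)²
n ≈ 13.29
Round up to the next whole number: n = 14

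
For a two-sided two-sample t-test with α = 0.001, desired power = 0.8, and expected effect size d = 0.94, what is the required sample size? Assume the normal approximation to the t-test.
n = 39 per group

Sample size formula (two-sample t-test, normal approximation):
n = 2 · ((z_{α/2} + z_β) / d)²

z_{α/2} = 3.291 (for α = 0.001, two-sided)
z_β = 0.842 (for power = 0.8)
d = 0.94

n = 2 · ((3.291 + 0.842) / 0.94)²
n = 2 · (4.397)²
n ≈ 38.67
Round up to the next whole number: n = 39 per group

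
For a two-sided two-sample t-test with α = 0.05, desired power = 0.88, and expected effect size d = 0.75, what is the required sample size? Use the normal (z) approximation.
n = 35 per group

Sample size formula (two-sample t-test, normal approximation):
n = 2 · ((z_{α/2} + z_β) / d)²

z_{α/2} = 1.960 (for α = 0.05, two-sided)
z_β = 1.175 (for power = 0.88)
d = 0.75

n = 2 · ((1.960 + 1.175) / 0.75)²
n = 2 · (4.180)²
n ≈ 34.94
Round up to the next whole number: n = 35 per group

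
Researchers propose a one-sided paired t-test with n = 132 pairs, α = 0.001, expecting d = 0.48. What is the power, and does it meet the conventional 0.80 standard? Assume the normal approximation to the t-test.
Power ≈ 0.99; the study is adequately powered (power ≥ 0.80)

Power calculation (paired t-test, normal approximation):
z_β = d · √n - z_α
z_β = 0.48 · √132 - 3.090
z_β = 0.48 · 11.489 - 3.090
z_β = 2.425

Power = Φ(z_β) = Φ(2.425) ≈ 0.992

Effect size d = 0.48 is small by Cohen's convention (0.2/0.5/0.8).

Threshold: power ≥ 0.80 is conventionally adequate.
Power ≈ 0.99 → the study is adequately powered (power ≥ 0.80).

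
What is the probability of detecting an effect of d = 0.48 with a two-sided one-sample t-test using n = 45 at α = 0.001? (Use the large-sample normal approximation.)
Power ≈ 0.47

Power calculation (one-sample t-test, normal approximation):
z_β = d · √n - z_{α/2}
z_β = 0.48 · √45 - 3.291
z_β = 0.48 · 6.708 - 3.291
z_β = -0.071

Power = Φ(z_β) = Φ(-0.071) ≈ 0.472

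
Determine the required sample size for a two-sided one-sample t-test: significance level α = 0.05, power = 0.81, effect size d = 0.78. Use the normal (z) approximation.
n = 14

Sample size formula (one-sample t-test, normal approximation):
n = ((z_{α/2} + z_β) / d)²

z_{α/2} = 1.960 (for α = 0.05, two-sided)
z_β = 0.878 (for power = 0.81)
d = 0.78

n = ((1.960 + 0.878) / 0.78)²
n = (3.638)²
n ≈ 13.24
Round up to the next whole number: n = 14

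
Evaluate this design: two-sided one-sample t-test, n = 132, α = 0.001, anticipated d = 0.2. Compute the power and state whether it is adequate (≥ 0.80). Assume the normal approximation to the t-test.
Power ≈ 0.16; the study is underpowered (power < 0.80)

Power calculation (one-sample t-test, normal approximation):
z_β = d · √n - z_{α/2}
z_β = 0.2 · √132 - 3.291
z_β = 0.2 · 11.489 - 3.291
z_β = -0.993

Power = Φ(z_β) = Φ(-0.993) ≈ 0.160

Effect size d = 0.2 is small by Cohen's convention (0.2/0.5/0.8).

Threshold: power ≥ 0.80 is conventionally adequate.
Power ≈ 0.16 → the study is underpowered (power < 0.80).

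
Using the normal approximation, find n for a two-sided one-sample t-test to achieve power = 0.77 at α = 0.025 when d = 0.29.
n = 106

Sample size formula (one-sample t-test, normal approximation):
n = ((z_{α/2} + z_β) / d)²

z_{α/2} = 2.241 (for α = 0.025, two-sided)
z_β = 0.739 (for power = 0.77)
d = 0.29

n = ((2.241 + 0.739) / 0.29)²
n = (10.276)²
n ≈ 105.60
Round up to the next whole number: n = 106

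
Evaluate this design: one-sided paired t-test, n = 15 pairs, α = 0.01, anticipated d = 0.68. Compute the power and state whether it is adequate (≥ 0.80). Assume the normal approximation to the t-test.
Power ≈ 0.62; the study is underpowered (power < 0.80)

Power calculation (paired t-test, normal approximation):
z_β = d · √n - z_α
z_β = 0.68 · √15 - 2.326
z_β = 0.68 · 3.873 - 2.326
z_β = 0.307

Power = Φ(z_β) = Φ(0.307) ≈ 0.621

Effect size d = 0.68 is medium by Cohen's convention (0.2/0.5/0.8).

Threshold: power ≥ 0.80 is conventionally adequate.
Power ≈ 0.62 → the study is underpowered (power < 0.80).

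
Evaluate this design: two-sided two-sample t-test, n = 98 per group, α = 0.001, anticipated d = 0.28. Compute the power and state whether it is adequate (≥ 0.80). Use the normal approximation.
Power ≈ 0.09; the study is underpowered (power < 0.80)

Power calculation (two-sample t-test, normal approximation):
z_β = d · √(n/2) - z_{α/2}
z_β = 0.28 · √(98/2) - 3.291
z_β = 0.28 · 7.000 - 3.291
z_β = -1.331

Power = Φ(z_β) = Φ(-1.331) ≈ 0.092

Effect size d = 0.28 is small by Cohen's convention (0.2/0.5/0.8).

Threshold: power ≥ 0.80 is conventionally adequate.
Power ≈ 0.09 → the study is underpowered (power < 0.80).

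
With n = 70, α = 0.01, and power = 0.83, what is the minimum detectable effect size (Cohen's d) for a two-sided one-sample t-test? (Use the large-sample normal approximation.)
d ≈ 0.42

Minimum detectable effect (one-sample t-test, normal approximation):
d = (z_{α/2} + z_β) / √n
d = (2.576 + 0.954) / √70
d = 3.530 / 8.367
d ≈ 0.42

By Cohen's convention (0.2 small / 0.5 medium / 0.8 large): small effect.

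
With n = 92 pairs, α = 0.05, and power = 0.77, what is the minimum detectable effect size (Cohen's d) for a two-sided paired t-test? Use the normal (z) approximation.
d ≈ 0.28

Minimum detectable effect (paired t-test, normal approximation):
d = (z_{α/2} + z_β) / √n
d = (1.960 + 0.739) / √92
d = 2.699 / 9.592
d ≈ 0.28

By Cohen's convention (0.2 small / 0.5 medium / 0.8 large): small effect.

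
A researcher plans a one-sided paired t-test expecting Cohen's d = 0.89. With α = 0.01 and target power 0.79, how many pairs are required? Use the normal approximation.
n = 13 pairs

Sample size formula (paired t-test, normal approximation):
n = ((z_α + z_β) / d)²

z_α = 2.326 (for α = 0.01, one-sided)
z_β = 0.806 (for power = 0.79)
d = 0.89

n = ((2.326 + 0.806) / 0.89)²
n = (3.519)²
n ≈ 12.38
Round up to the next whole number: n = 13 pairs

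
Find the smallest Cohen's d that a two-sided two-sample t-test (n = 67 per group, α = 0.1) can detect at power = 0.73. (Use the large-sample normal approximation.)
d ≈ 0.39

Minimum detectable effect (two-sample t-test, normal approximation):
d = (z_{α/2} + z_β) / √(n/2)
d = (1.645 + 0.613) / √(67/2)
d = 2.258 / 5.788
d ≈ 0.39

By Cohen's convention (0.2 small / 0.5 medium / 0.8 large): small effect.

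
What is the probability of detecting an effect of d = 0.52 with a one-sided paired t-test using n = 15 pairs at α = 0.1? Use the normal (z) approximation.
Power ≈ 0.77

Power calculation (paired t-test, normal approximation):
z_β = d · √n - z_α
z_β = 0.52 · √15 - 1.282
z_β = 0.52 · 3.873 - 1.282
z_β = 0.732

Power = Φ(z_β) = Φ(0.732) ≈ 0.768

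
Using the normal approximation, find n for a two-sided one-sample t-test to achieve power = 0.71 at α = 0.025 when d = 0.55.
n = 26

Sample size formula (one-sample t-test, normal approximation):
n = ((z_{α/2} + z_β) / d)²

z_{α/2} = 2.241 (for α = 0.025, two-sided)
z_β = 0.553 (for power = 0.71)
d = 0.55

n = ((2.241 + 0.553) / 0.55)²
n = (5.080)²
n ≈ 25.81
Round up to the next whole number: n = 26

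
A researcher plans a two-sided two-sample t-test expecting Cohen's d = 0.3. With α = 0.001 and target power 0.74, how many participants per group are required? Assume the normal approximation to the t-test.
n = 344 per group

Sample size formula (two-sample t-test, normal approximation):
n = 2 · ((z_{α/2} + z_β) / d)²

z_{α/2} = 3.291 (for α = 0.001, two-sided)
z_β = 0.643 (for power = 0.74)
d = 0.3

n = 2 · ((3.291 + 0.643) / 0.3)²
n = 2 · (13.113)²
n ≈ 343.90
Round up to the next whole number: n = 344 per group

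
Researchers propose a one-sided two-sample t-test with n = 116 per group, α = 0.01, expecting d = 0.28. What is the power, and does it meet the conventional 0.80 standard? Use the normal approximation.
Power ≈ 0.42; the study is underpowered (power < 0.80)

Power calculation (two-sample t-test, normal approximation):
z_β = d · √(n/2) - z_α
z_β = 0.28 · √(116/2) - 2.326
z_β = 0.28 · 7.616 - 2.326
z_β = -0.194

Power = Φ(z_β) = Φ(-0.194) ≈ 0.423

Effect size d = 0.28 is small by Cohen's convention (0.2/0.5/0.8).

Threshold: power ≥ 0.80 is conventionally adequate.
Power ≈ 0.42 → the study is underpowered (power < 0.80).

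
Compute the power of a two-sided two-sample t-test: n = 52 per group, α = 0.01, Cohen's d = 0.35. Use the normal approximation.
Power ≈ 0.21

Power calculation (two-sample t-test, normal approximation):
z_β = d · √(n/2) - z_{α/2}
z_β = 0.35 · √(52/2) - 2.576
z_β = 0.35 · 5.099 - 2.576
z_β = -0.791

Power = Φ(z_β) = Φ(-0.791) ≈ 0.214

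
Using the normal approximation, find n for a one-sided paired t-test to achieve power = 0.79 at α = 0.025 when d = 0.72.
n = 15 pairs

Sample size formula (paired t-test, normal approximation):
n = ((z_α + z_β) / d)²

z_α = 1.960 (for α = 0.025, one-sided)
z_β = 0.806 (for power = 0.79)
d = 0.72

n = ((1.960 + 0.806) / 0.72)²
n = (3.842)²
n ≈ 14.76
Round up to the next whole number: n = 15 pairs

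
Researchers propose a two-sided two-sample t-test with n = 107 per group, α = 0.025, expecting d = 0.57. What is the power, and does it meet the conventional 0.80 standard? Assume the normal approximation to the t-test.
Power ≈ 0.97; the study is adequately powered (power ≥ 0.80)

Power calculation (two-sample t-test, normal approximation):
z_β = d · √(n/2) - z_{α/2}
z_β = 0.57 · √(107/2) - 2.241
z_β = 0.57 · 7.314 - 2.241
z_β = 1.928

Power = Φ(z_β) = Φ(1.928) ≈ 0.973

Effect size d = 0.57 is medium by Cohen's convention (0.2/0.5/0.8).

Threshold: power ≥ 0.80 is conventionally adequate.
Power ≈ 0.97 → the study is adequately powered (power ≥ 0.80).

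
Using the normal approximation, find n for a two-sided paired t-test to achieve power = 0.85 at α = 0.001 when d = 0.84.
n = 27 pairs

Sample size formula (paired t-test, normal approximation):
n = ((z_{α/2} + z_β) / d)²

z_{α/2} = 3.291 (for α = 0.001, two-sided)
z_β = 1.036 (for power = 0.85)
d = 0.84

n = ((3.291 + 1.036) / 0.84)²
n = (5.151)²
n ≈ 26.53
Round up to the next whole number: n = 27 pairs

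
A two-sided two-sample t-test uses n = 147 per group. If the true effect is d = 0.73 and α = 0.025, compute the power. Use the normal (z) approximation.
Power ≈ 1.00

Power calculation (two-sample t-test, normal approximation):
z_β = d · √(n/2) - z_{α/2}
z_β = 0.73 · √(147/2) - 2.241
z_β = 0.73 · 8.573 - 2.241
z_β = 4.017

Power = Φ(z_β) = Φ(4.017) ≈ 1.000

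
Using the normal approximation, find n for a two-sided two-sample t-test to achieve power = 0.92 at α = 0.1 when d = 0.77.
n = 32 per group

Sample size formula (two-sample t-test, normal approximation):
n = 2 · ((z_{α/2} + z_β) / d)²

z_{α/2} = 1.645 (for α = 0.1, two-sided)
z_β = 1.405 (for power = 0.92)
d = 0.77

n = 2 · ((1.645 + 1.405) / 0.77)²
n = 2 · (3.961)²
n ≈ 31.38
Round up to the next whole number: n = 32 per group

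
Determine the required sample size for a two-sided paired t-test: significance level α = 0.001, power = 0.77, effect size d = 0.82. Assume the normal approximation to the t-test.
n = 25 pairs

Sample size formula (paired t-test, normal approximation):
n = ((z_{α/2} + z_β) / d)²

z_{α/2} = 3.291 (for α = 0.001, two-sided)
z_β = 0.739 (for power = 0.77)
d = 0.82

n = ((3.291 + 0.739) / 0.82)²
n = (4.915)²
n ≈ 24.16
Round up to the next whole number: n = 25 pairs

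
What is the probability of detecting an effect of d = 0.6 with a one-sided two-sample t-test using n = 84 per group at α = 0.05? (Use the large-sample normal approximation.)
Power ≈ 0.99

Power calculation (two-sample t-test, normal approximation):
z_β = d · √(n/2) - z_α
z_β = 0.6 · √(84/2) - 1.645
z_β = 0.6 · 6.481 - 1.645
z_β = 2.244

Power = Φ(z_β) = Φ(2.244) ≈ 0.988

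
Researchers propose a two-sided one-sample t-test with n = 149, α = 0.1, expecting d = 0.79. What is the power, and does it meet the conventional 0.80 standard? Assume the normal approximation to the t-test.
Power ≈ 1.00; the study is adequately powered (power ≥ 0.80)

Power calculation (one-sample t-test, normal approximation):
z_β = d · √n - z_{α/2}
z_β = 0.79 · √149 - 1.645
z_β = 0.79 · 12.207 - 1.645
z_β = 7.998

Power = Φ(z_β) = Φ(7.998) ≈ 1.000

Effect size d = 0.79 is medium by Cohen's convention (0.2/0.5/0.8).

Threshold: power ≥ 0.80 is conventionally adequate.
Power ≈ 1.00 → the study is adequately powered (power ≥ 0.80).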